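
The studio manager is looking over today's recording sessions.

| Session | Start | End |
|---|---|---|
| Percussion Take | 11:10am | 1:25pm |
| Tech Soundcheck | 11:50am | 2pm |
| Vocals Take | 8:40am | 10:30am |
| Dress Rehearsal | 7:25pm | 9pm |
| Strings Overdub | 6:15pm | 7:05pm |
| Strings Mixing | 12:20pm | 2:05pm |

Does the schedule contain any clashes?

Yes

Check each pair: they overlap iff neither finishes before the other starts.
Sorted by start: Vocals Take, Percussion Take, Tech Soundcheck, Strings Mixing, Strings Overdub, Dress Rehearsal.
Percussion Take starts after Vocals Take ends — done with Vocals Take.
Tech Soundcheck starts before Percussion Take ends → Percussion Take and Tech Soundcheck overlap.
That's a conflict, so the schedule is not conflict-free.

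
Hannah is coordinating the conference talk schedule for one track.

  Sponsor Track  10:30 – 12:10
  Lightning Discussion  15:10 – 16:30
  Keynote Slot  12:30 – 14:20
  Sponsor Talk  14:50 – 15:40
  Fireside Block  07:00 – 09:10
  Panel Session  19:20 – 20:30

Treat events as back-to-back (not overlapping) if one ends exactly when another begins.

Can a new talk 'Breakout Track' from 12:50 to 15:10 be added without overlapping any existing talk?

Fireside Block: ends 09:10 at or before Breakout Track starts 12:50 → clear.
Sponsor Track: ends 12:10 at or before Breakout Track starts 12:50 → clear.
Keynote Slot: starts 12:30 before Breakout Track ends 15:10, and ends 14:20 after Breakout Track starts 12:50 → overlap.
Sponsor Talk: starts 14:50 before Breakout Track ends 15:10, and ends 15:40 after Breakout Track starts 12:50 → overlap.
Lightning Discussion: starts 15:10 at or after Breakout Track ends 15:10 → clear.
Panel Session: starts 19:20 at or after Breakout Track ends 15:10 → clear.
Breakout Track overlaps Keynote Slot, Sponsor Talk.

No — it overlaps Keynote Slot, Sponsor Talk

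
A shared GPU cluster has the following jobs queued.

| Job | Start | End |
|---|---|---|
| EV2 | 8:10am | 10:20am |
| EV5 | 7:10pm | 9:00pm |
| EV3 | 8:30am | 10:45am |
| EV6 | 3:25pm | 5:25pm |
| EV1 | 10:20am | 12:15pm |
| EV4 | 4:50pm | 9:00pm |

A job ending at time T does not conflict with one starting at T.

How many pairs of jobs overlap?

Two intervals overlap when each starts before the other ends.
Sorted by start: EV2, EV3, EV1, EV6, EV4, EV5.
EV3 starts before EV2 ends → EV2 and EV3 overlap.
EV1 starts exactly when EV2 ends (back-to-back, no overlap); EV2 is clear from here.
EV1 starts before EV3 ends → EV3 and EV1 overlap.
EV6 starts after EV3 ends; EV3 is clear from here.
EV6 starts after EV1 ends; EV1 is clear from here.
EV4 starts before EV6 ends → EV6 and EV4 overlap.
EV5 starts after EV6 ends.
EV5 starts before EV4 ends → EV4 and EV5 overlap.
Overlapping pairs: EV1 & EV3, EV2 & EV3, EV4 & EV5, EV4 & EV6 — 4 in total.

4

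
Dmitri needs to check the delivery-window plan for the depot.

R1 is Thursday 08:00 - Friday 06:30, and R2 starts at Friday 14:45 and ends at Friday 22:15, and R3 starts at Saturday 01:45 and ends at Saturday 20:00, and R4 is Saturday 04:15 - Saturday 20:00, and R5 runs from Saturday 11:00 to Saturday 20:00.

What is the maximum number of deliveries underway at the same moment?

Sort all start/end points and keep a running count:
Thursday 08:00 start R1 → 1
Friday 06:30 end R1 → 0
Friday 14:45 start R2 → 1
Friday 22:15 end R2 → 0
Saturday 01:45 start R3 → 1
Saturday 04:15 start R4 → 2
Saturday 11:00 start R5 → 3
Saturday 20:00 end R3 → 2
Saturday 20:00 end R4 → 1
Saturday 20:00 end R5 → 0
Peak is 3, at Saturday 11:00 (R3, R4, R5).

3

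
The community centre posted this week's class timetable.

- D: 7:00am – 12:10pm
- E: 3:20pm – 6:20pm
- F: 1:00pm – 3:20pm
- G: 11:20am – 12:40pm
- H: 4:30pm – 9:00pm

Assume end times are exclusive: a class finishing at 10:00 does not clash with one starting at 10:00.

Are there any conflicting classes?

Yes

Sorted by start: D, G, F, E, H.
G starts before D ends → D and G overlap.
That's a conflict, so the schedule is not conflict-free.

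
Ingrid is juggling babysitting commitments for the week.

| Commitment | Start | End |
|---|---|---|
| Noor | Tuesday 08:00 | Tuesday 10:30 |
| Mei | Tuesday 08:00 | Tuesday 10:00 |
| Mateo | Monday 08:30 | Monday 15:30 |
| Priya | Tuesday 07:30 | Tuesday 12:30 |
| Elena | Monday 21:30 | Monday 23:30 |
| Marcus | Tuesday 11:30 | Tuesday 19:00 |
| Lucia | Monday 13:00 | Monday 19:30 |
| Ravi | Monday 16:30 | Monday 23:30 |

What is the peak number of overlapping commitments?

Sweep the timeline, counting +1 at each start and −1 at each end (ends before starts at a tie):
Monday 08:30 start Mateo → 1
Monday 13:00 start Lucia → 2
Monday 15:30 end Mateo → 1
Monday 16:30 start Ravi → 2
Monday 19:30 end Lucia → 1
Monday 21:30 start Elena → 2
Monday 23:30 end Elena → 1
Monday 23:30 end Ravi → 0
Tuesday 07:30 start Priya → 1
Tuesday 08:00 start Mei → 2
Tuesday 08:00 start Noor → 3
Tuesday 10:00 end Mei → 2
Tuesday 10:30 end Noor → 1
Tuesday 11:30 start Marcus → 2
Tuesday 12:30 end Priya → 1
Tuesday 19:00 end Marcus → 0
Peak is 3, at Tuesday 08:00 (Mei, Noor, Priya).

3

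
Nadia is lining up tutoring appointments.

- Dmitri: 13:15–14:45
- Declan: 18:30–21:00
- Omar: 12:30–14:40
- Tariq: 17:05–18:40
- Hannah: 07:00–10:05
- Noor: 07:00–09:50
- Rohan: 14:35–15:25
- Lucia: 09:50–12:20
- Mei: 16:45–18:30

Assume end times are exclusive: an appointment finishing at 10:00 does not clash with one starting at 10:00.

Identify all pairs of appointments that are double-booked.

Declan & Tariq, Dmitri & Omar, Dmitri & Rohan, Hannah & Lucia, Hannah & Noor, Mei & Tariq, Omar & Rohan

Sorted by start: Hannah, Noor, Lucia, Omar, Dmitri, Rohan, Mei, Tariq, Declan.
Noor starts before Hannah ends → Hannah and Noor overlap.
Lucia starts before Hannah ends → Hannah and Lucia overlap.
Omar starts after Hannah ends, so Hannah has no further overlaps.
Lucia starts exactly when Noor ends (back-to-back, no overlap), so Noor has no further overlaps.
Omar starts after Lucia ends, so Lucia has no further overlaps.
Dmitri starts before Omar ends → Omar and Dmitri overlap.
Rohan starts before Omar ends → Omar and Rohan overlap.
Mei starts after Omar ends, so Omar has no further overlaps.
Rohan starts before Dmitri ends → Dmitri and Rohan overlap.
Mei starts after Dmitri ends, so Dmitri has no further overlaps.
Mei starts after Rohan ends, so Rohan has no further overlaps.
Tariq starts before Mei ends → Mei and Tariq overlap.
Declan starts exactly when Mei ends (back-to-back, no overlap).
Declan starts before Tariq ends → Tariq and Declan overlap.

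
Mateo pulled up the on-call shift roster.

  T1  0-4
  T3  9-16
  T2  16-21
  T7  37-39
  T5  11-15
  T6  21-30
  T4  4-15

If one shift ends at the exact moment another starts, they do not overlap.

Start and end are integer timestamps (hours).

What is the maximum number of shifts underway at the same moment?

Sort all start/end points and keep a running count:
0 start T1 → 1
4 end T1 → 0
4 start T4 → 1
9 start T3 → 2
11 start T5 → 3
15 end T4 → 2
15 end T5 → 1
16 end T3 → 0
16 start T2 → 1
21 end T2 → 0
21 start T6 → 1
30 end T6 → 0
37 start T7 → 1
39 end T7 → 0
Peak is 3, at 11 (T3, T4, T5).

3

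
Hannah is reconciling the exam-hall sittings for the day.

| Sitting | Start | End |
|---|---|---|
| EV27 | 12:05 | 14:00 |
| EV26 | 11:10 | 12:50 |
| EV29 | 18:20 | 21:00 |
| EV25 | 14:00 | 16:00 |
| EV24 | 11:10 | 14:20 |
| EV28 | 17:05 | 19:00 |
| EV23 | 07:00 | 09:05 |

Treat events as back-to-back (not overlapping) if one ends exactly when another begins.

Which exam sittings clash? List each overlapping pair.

Two intervals overlap when each starts before the other ends.
Sorted by start: EV23, EV24, EV26, EV27, EV25, EV28, EV29.
EV24 starts after EV23 ends, so nothing later overlaps EV23 either.
EV26 starts before EV24 ends → EV24 and EV26 overlap.
EV27 starts before EV24 ends → EV24 and EV27 overlap.
EV25 starts before EV24 ends → EV24 and EV25 overlap.
EV28 starts after EV24 ends, so nothing later overlaps EV24 either.
EV27 starts before EV26 ends → EV26 and EV27 overlap.
EV25 starts after EV26 ends, so nothing later overlaps EV26 either.
EV25 starts exactly when EV27 ends (back-to-back, no overlap), so nothing later overlaps EV27 either.
EV28 starts after EV25 ends, so nothing later overlaps EV25 either.
EV29 starts before EV28 ends → EV28 and EV29 overlap.

EV24 & EV25, EV24 & EV26, EV24 & EV27, EV26 & EV27, EV28 & EV29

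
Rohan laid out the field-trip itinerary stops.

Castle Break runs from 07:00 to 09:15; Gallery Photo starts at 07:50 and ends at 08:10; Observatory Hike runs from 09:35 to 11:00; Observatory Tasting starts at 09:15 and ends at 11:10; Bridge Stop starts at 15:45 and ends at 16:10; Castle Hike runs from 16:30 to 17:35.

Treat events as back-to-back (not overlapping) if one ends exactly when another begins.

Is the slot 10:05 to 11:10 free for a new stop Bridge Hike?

Castle Break: ends 09:15 at or before Bridge Hike starts 10:05 → clear.
Gallery Photo: ends 08:10 at or before Bridge Hike starts 10:05 → clear.
Observatory Tasting: starts 09:15 before Bridge Hike ends 11:10, and ends 11:10 after Bridge Hike starts 10:05 → overlap.
Observatory Hike: starts 09:35 before Bridge Hike ends 11:10, and ends 11:00 after Bridge Hike starts 10:05 → overlap.
Bridge Stop: starts 15:45 at or after Bridge Hike ends 11:10 → clear.
Castle Hike: starts 16:30 at or after Bridge Hike ends 11:10 → clear.
Bridge Hike overlaps Observatory Hike, Observatory Tasting.

No — it overlaps Observatory Hike, Observatory Tasting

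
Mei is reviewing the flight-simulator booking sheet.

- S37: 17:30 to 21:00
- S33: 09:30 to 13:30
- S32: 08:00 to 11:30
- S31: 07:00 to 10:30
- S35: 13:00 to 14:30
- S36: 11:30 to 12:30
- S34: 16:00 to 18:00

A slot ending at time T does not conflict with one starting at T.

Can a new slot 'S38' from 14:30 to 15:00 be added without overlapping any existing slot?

S31: ends 10:30 at or before S38 starts 14:30 → clear.
S32: ends 11:30 at or before S38 starts 14:30 → clear.
S33: ends 13:30 at or before S38 starts 14:30 → clear.
S36: ends 12:30 at or before S38 starts 14:30 → clear.
S35: ends 14:30 at or before S38 starts 14:30 → clear.
S34: starts 16:00 at or after S38 ends 15:00 → clear.
S37: starts 17:30 at or after S38 ends 15:00 → clear.

Yes — the slot is free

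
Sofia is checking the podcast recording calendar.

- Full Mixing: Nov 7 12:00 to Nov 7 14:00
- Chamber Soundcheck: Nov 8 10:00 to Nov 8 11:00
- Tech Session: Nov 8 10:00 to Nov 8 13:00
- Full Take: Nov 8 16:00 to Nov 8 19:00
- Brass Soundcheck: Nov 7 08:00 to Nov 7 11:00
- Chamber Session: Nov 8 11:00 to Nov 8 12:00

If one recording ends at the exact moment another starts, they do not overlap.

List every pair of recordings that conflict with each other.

Chamber Session & Tech Session, Chamber Soundcheck & Tech Session

Sorted by start: Brass Soundcheck, Full Mixing, Chamber Soundcheck, Tech Session, Chamber Session, Full Take.
Full Mixing starts after Brass Soundcheck ends; Brass Soundcheck is clear from here.
Chamber Soundcheck starts after Full Mixing ends; Full Mixing is clear from here.
Tech Session starts before Chamber Soundcheck ends → Chamber Soundcheck and Tech Session overlap.
Chamber Session starts exactly when Chamber Soundcheck ends (back-to-back, no overlap); Chamber Soundcheck is clear from here.
Chamber Session starts before Tech Session ends → Tech Session and Chamber Session overlap.
Full Take starts after Tech Session ends.
Full Take starts after Chamber Session ends.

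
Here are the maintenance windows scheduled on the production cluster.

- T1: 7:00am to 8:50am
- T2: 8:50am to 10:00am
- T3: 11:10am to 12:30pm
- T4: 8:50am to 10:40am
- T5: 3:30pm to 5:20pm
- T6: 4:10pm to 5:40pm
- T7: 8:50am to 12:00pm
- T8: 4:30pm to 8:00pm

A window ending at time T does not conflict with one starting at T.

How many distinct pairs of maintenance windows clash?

Check each pair: they overlap iff neither finishes before the other starts.
Sorted by start: T1, T2, T4, T7, T3, T5, T6, T8.
T2 starts exactly when T1 ends (back-to-back, no overlap); T1 is clear from here.
T4 starts before T2 ends → T2 and T4 overlap.
T7 starts before T2 ends → T2 and T7 overlap.
T3 starts after T2 ends; T2 is clear from here.
T7 starts before T4 ends → T4 and T7 overlap.
T3 starts after T4 ends; T4 is clear from here.
T3 starts before T7 ends → T7 and T3 overlap.
T5 starts after T7 ends; T7 is clear from here.
T5 starts after T3 ends; T3 is clear from here.
T6 starts before T5 ends → T5 and T6 overlap.
T8 starts before T5 ends → T5 and T8 overlap.
T8 starts before T6 ends → T6 and T8 overlap.
Overlapping pairs: T2 & T4, T2 & T7, T3 & T7, T4 & T7, T5 & T6, T5 & T8, T6 & T8 — 7 in total.

7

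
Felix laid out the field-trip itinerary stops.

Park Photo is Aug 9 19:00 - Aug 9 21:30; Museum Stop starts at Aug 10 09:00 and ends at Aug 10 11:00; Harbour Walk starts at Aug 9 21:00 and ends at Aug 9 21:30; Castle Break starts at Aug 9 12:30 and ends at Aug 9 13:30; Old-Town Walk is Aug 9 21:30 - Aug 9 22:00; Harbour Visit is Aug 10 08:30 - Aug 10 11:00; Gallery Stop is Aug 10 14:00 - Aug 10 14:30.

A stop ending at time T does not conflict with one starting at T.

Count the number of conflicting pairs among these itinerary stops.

2

Sorted by start: Castle Break, Park Photo, Harbour Walk, Old-Town Walk, Harbour Visit, Museum Stop, Gallery Stop.
Park Photo starts after Castle Break ends — done with Castle Break.
Harbour Walk starts before Park Photo ends → Park Photo and Harbour Walk overlap.
Old-Town Walk starts exactly when Park Photo ends (back-to-back, no overlap) — done with Park Photo.
Old-Town Walk starts exactly when Harbour Walk ends (back-to-back, no overlap) — done with Harbour Walk.
Harbour Visit starts after Old-Town Walk ends — done with Old-Town Walk.
Museum Stop starts before Harbour Visit ends → Harbour Visit and Museum Stop overlap.
Gallery Stop starts after Harbour Visit ends.
Gallery Stop starts after Museum Stop ends.
Overlapping pairs: Harbour Visit & Museum Stop, Harbour Walk & Park Photo — 2 in total.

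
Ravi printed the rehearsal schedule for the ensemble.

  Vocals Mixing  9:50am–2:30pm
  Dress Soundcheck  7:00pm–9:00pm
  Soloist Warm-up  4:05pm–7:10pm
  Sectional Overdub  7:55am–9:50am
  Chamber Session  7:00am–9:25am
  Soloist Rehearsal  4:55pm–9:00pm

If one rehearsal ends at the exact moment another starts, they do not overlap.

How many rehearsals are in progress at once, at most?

Sort all start/end points and keep a running count:
7:00am start Chamber Session → 1
7:55am start Sectional Overdub → 2
9:25am end Chamber Session → 1
9:50am end Sectional Overdub → 0
9:50am start Vocals Mixing → 1
2:30pm end Vocals Mixing → 0
4:05pm start Soloist Warm-up → 1
4:55pm start Soloist Rehearsal → 2
7:00pm start Dress Soundcheck → 3
7:10pm end Soloist Warm-up → 2
9:00pm end Dress Soundcheck → 1
9:00pm end Soloist Rehearsal → 0
Peak is 3, at 7:00pm (Dress Soundcheck, Soloist Rehearsal, Soloist Warm-up).

3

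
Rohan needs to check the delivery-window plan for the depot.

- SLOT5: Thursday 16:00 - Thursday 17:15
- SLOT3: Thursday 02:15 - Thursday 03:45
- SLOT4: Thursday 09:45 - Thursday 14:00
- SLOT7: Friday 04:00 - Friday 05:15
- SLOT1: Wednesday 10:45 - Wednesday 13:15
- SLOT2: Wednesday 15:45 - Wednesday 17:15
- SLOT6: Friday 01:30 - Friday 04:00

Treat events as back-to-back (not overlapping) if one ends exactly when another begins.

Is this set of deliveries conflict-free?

Sorted by start: SLOT1, SLOT2, SLOT3, SLOT4, SLOT5, SLOT6, SLOT7.
SLOT2 starts after SLOT1 ends, so SLOT1 has no further overlaps.
SLOT3 starts after SLOT2 ends, so SLOT2 has no further overlaps.
SLOT4 starts after SLOT3 ends, so SLOT3 has no further overlaps.
SLOT5 starts after SLOT4 ends, so SLOT4 has no further overlaps.
SLOT6 starts after SLOT5 ends, so SLOT5 has no further overlaps.
SLOT7 starts exactly when SLOT6 ends (back-to-back, no overlap).
Every pair is clear; the schedule has no overlaps.

Yes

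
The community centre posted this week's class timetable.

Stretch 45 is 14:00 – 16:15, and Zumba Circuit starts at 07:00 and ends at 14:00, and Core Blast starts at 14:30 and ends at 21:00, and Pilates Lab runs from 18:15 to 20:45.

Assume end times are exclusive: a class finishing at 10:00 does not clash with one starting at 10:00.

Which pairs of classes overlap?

Core Blast & Pilates Lab, Core Blast & Stretch 45

Sorted by start: Zumba Circuit, Stretch 45, Core Blast, Pilates Lab.
Stretch 45 starts exactly when Zumba Circuit ends (back-to-back, no overlap), so Zumba Circuit has no further overlaps.
Core Blast starts before Stretch 45 ends → Stretch 45 and Core Blast overlap.
Pilates Lab starts after Stretch 45 ends.
Pilates Lab starts before Core Blast ends → Core Blast and Pilates Lab overlap.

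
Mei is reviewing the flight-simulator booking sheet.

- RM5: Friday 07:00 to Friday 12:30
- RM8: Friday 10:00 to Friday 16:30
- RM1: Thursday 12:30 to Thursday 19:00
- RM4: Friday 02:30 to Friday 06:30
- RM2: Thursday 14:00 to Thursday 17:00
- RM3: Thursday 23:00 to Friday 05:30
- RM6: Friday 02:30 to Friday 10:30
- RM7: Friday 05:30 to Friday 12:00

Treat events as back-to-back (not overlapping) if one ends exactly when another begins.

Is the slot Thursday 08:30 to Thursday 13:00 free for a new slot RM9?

No — it overlaps RM1

RM1: starts Thursday 12:30 before RM9 ends Thursday 13:00, and ends Thursday 19:00 after RM9 starts Thursday 08:30 → overlap.
RM2: starts Thursday 14:00 at or after RM9 ends Thursday 13:00 → clear.
RM3: starts Thursday 23:00 at or after RM9 ends Thursday 13:00 → clear.
RM4: starts Friday 02:30 at or after RM9 ends Thursday 13:00 → clear.
RM6: starts Friday 02:30 at or after RM9 ends Thursday 13:00 → clear.
RM7: starts Friday 05:30 at or after RM9 ends Thursday 13:00 → clear.
RM5: starts Friday 07:00 at or after RM9 ends Thursday 13:00 → clear.
RM8: starts Friday 10:00 at or after RM9 ends Thursday 13:00 → clear.
RM9 overlaps RM1.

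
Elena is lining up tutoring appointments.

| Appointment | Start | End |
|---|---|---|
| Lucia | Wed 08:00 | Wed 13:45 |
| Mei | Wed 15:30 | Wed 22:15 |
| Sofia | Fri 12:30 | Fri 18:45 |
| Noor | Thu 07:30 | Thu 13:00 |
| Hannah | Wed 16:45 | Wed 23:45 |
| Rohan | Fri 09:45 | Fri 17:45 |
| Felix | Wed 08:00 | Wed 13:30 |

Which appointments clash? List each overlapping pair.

Felix & Lucia, Hannah & Mei, Rohan & Sofia

Sorted by start: Felix, Lucia, Mei, Hannah, Noor, Rohan, Sofia.
Lucia starts before Felix ends → Felix and Lucia overlap.
Mei starts after Felix ends, so nothing later overlaps Felix either.
Mei starts after Lucia ends, so nothing later overlaps Lucia either.
Hannah starts before Mei ends → Mei and Hannah overlap.
Noor starts after Mei ends, so nothing later overlaps Mei either.
Noor starts after Hannah ends, so nothing later overlaps Hannah either.
Rohan starts after Noor ends, so nothing later overlaps Noor either.
Sofia starts before Rohan ends → Rohan and Sofia overlap.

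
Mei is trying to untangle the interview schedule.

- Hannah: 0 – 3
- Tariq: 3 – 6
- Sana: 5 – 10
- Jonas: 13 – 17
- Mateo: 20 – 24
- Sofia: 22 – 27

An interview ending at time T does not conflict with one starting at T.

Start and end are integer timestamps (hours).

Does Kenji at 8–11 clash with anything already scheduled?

Hannah: ends 3 at or before Kenji starts 8 → clear.
Tariq: ends 6 at or before Kenji starts 8 → clear.
Sana: starts 5 before Kenji ends 11, and ends 10 after Kenji starts 8 → overlap.
Jonas: starts 13 at or after Kenji ends 11 → clear.
Mateo: starts 20 at or after Kenji ends 11 → clear.
Sofia: starts 22 at or after Kenji ends 11 → clear.
Kenji overlaps Sana.

Yes — it overlaps Sana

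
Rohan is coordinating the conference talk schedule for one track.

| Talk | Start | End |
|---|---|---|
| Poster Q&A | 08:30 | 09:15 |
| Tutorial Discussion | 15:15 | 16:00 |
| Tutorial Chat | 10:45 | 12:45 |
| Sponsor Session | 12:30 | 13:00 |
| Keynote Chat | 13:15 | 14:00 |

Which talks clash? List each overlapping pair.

Sorted by start: Poster Q&A, Tutorial Chat, Sponsor Session, Keynote Chat, Tutorial Discussion.
Tutorial Chat starts after Poster Q&A ends, so Poster Q&A has no further overlaps.
Sponsor Session starts before Tutorial Chat ends → Tutorial Chat and Sponsor Session overlap.
Keynote Chat starts after Tutorial Chat ends, so Tutorial Chat has no further overlaps.
Keynote Chat starts after Sponsor Session ends, so Sponsor Session has no further overlaps.
Tutorial Discussion starts after Keynote Chat ends.

Sponsor Session & Tutorial Chat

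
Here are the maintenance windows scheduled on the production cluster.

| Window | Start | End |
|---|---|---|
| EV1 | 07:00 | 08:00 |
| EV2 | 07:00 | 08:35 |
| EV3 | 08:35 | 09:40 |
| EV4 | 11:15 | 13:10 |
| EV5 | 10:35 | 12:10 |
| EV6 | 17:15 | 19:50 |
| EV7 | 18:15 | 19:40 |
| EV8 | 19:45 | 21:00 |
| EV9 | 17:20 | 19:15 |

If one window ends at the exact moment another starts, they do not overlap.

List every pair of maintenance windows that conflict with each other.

Sorted by start: EV1, EV2, EV3, EV5, EV4, EV6, EV9, EV7, EV8.
EV2 starts before EV1 ends → EV1 and EV2 overlap.
EV3 starts after EV1 ends, so EV1 has no further overlaps.
EV3 starts exactly when EV2 ends (back-to-back, no overlap), so EV2 has no further overlaps.
EV5 starts after EV3 ends, so EV3 has no further overlaps.
EV4 starts before EV5 ends → EV5 and EV4 overlap.
EV6 starts after EV5 ends, so EV5 has no further overlaps.
EV6 starts after EV4 ends, so EV4 has no further overlaps.
EV9 starts before EV6 ends → EV6 and EV9 overlap.
EV7 starts before EV6 ends → EV6 and EV7 overlap.
EV8 starts before EV6 ends → EV6 and EV8 overlap.
EV7 starts before EV9 ends → EV9 and EV7 overlap.
EV8 starts after EV9 ends.
EV8 starts after EV7 ends.

EV1 & EV2, EV4 & EV5, EV6 & EV7, EV6 & EV8, EV6 & EV9, EV7 & EV9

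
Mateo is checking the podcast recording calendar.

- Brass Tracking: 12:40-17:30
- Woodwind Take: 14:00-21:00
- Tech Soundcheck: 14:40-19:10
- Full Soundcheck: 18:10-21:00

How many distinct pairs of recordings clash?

Check each pair: they overlap iff neither finishes before the other starts.
Sorted by start: Brass Tracking, Woodwind Take, Tech Soundcheck, Full Soundcheck.
Woodwind Take starts before Brass Tracking ends → Brass Tracking and Woodwind Take overlap.
Tech Soundcheck starts before Brass Tracking ends → Brass Tracking and Tech Soundcheck overlap.
Full Soundcheck starts after Brass Tracking ends.
Tech Soundcheck starts before Woodwind Take ends → Woodwind Take and Tech Soundcheck overlap.
Full Soundcheck starts before Woodwind Take ends → Woodwind Take and Full Soundcheck overlap.
Full Soundcheck starts before Tech Soundcheck ends → Tech Soundcheck and Full Soundcheck overlap.
Overlapping pairs: Brass Tracking & Tech Soundcheck, Brass Tracking & Woodwind Take, Full Soundcheck & Tech Soundcheck, Full Soundcheck & Woodwind Take, Tech Soundcheck & Woodwind Take — 5 in total.

5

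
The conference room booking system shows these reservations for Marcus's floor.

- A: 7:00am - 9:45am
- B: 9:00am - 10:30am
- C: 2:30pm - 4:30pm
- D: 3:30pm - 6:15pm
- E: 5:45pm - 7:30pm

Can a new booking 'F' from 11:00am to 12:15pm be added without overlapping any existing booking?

Yes — the slot is free

A: ends 9:45am at or before F starts 11:00am → clear.
B: ends 10:30am at or before F starts 11:00am → clear.
C: starts 2:30pm at or after F ends 12:15pm → clear.
D: starts 3:30pm at or after F ends 12:15pm → clear.
E: starts 5:45pm at or after F ends 12:15pm → clear.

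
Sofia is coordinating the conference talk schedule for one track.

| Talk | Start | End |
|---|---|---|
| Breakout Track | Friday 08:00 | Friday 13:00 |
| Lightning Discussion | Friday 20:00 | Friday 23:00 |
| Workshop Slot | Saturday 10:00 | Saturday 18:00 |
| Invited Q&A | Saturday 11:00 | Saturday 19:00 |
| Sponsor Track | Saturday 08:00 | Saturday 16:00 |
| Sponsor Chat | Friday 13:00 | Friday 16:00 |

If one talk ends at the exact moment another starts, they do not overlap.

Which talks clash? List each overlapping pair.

Invited Q&A & Sponsor Track, Invited Q&A & Workshop Slot, Sponsor Track & Workshop Slot

Sorted by start: Breakout Track, Sponsor Chat, Lightning Discussion, Sponsor Track, Workshop Slot, Invited Q&A.
Sponsor Chat starts exactly when Breakout Track ends (back-to-back, no overlap), so nothing later overlaps Breakout Track either.
Lightning Discussion starts after Sponsor Chat ends, so nothing later overlaps Sponsor Chat either.
Sponsor Track starts after Lightning Discussion ends, so nothing later overlaps Lightning Discussion either.
Workshop Slot starts before Sponsor Track ends → Sponsor Track and Workshop Slot overlap.
Invited Q&A starts before Sponsor Track ends → Sponsor Track and Invited Q&A overlap.
Invited Q&A starts before Workshop Slot ends → Workshop Slot and Invited Q&A overlap.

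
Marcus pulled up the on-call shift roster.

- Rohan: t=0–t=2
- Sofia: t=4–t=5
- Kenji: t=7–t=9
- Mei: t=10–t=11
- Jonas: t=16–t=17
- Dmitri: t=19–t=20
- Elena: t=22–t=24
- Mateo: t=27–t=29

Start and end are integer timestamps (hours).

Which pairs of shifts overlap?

Check each pair: they overlap iff neither finishes before the other starts.
Sorted by start: Rohan, Sofia, Kenji, Mei, Jonas, Dmitri, Elena, Mateo.
Sofia starts after Rohan ends; Rohan is clear from here.
Kenji starts after Sofia ends; Sofia is clear from here.
Mei starts after Kenji ends; Kenji is clear from here.
Jonas starts after Mei ends; Mei is clear from here.
Dmitri starts after Jonas ends; Jonas is clear from here.
Elena starts after Dmitri ends; Dmitri is clear from here.
Mateo starts after Elena ends.

no overlapping pairs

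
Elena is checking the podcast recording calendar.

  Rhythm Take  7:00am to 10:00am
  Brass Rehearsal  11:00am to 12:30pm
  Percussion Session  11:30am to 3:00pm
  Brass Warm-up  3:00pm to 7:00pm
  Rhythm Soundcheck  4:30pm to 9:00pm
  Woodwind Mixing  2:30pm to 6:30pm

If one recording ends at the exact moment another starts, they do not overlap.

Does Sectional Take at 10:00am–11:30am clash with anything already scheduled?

Yes — it overlaps Brass Rehearsal

Rhythm Take: ends 10:00am at or before Sectional Take starts 10:00am → clear.
Brass Rehearsal: starts 11:00am before Sectional Take ends 11:30am, and ends 12:30pm after Sectional Take starts 10:00am → overlap.
Percussion Session: starts 11:30am at or after Sectional Take ends 11:30am → clear.
Woodwind Mixing: starts 2:30pm at or after Sectional Take ends 11:30am → clear.
Brass Warm-up: starts 3:00pm at or after Sectional Take ends 11:30am → clear.
Rhythm Soundcheck: starts 4:30pm at or after Sectional Take ends 11:30am → clear.
Sectional Take overlaps Brass Rehearsal.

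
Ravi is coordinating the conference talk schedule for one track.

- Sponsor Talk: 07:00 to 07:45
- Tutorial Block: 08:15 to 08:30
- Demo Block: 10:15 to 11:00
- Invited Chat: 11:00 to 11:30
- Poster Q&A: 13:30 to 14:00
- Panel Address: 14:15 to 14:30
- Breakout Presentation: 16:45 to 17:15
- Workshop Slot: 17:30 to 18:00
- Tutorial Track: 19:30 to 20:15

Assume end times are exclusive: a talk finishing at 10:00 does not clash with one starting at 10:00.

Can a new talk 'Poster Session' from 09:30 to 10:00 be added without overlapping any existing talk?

Sponsor Talk: ends 07:45 at or before Poster Session starts 09:30 → clear.
Tutorial Block: ends 08:30 at or before Poster Session starts 09:30 → clear.
Demo Block: starts 10:15 at or after Poster Session ends 10:00 → clear.
Invited Chat: starts 11:00 at or after Poster Session ends 10:00 → clear.
Poster Q&A: starts 13:30 at or after Poster Session ends 10:00 → clear.
Panel Address: starts 14:15 at or after Poster Session ends 10:00 → clear.
Breakout Presentation: starts 16:45 at or after Poster Session ends 10:00 → clear.
Workshop Slot: starts 17:30 at or after Poster Session ends 10:00 → clear.
Tutorial Track: starts 19:30 at or after Poster Session ends 10:00 → clear.

Yes — the slot is free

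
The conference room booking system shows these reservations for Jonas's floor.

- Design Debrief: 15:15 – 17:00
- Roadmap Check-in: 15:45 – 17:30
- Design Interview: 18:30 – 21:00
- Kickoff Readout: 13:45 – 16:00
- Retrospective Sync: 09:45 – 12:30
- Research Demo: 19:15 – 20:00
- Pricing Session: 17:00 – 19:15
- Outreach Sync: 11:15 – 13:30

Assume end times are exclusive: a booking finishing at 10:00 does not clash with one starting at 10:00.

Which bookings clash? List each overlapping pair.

Sorted by start: Retrospective Sync, Outreach Sync, Kickoff Readout, Design Debrief, Roadmap Check-in, Pricing Session, Design Interview, Research Demo.
Outreach Sync starts before Retrospective Sync ends → Retrospective Sync and Outreach Sync overlap.
Kickoff Readout starts after Retrospective Sync ends, so nothing later overlaps Retrospective Sync either.
Kickoff Readout starts after Outreach Sync ends, so nothing later overlaps Outreach Sync either.
Design Debrief starts before Kickoff Readout ends → Kickoff Readout and Design Debrief overlap.
Roadmap Check-in starts before Kickoff Readout ends → Kickoff Readout and Roadmap Check-in overlap.
Pricing Session starts after Kickoff Readout ends, so nothing later overlaps Kickoff Readout either.
Roadmap Check-in starts before Design Debrief ends → Design Debrief and Roadmap Check-in overlap.
Pricing Session starts exactly when Design Debrief ends (back-to-back, no overlap), so nothing later overlaps Design Debrief either.
Pricing Session starts before Roadmap Check-in ends → Roadmap Check-in and Pricing Session overlap.
Design Interview starts after Roadmap Check-in ends, so nothing later overlaps Roadmap Check-in either.
Design Interview starts before Pricing Session ends → Pricing Session and Design Interview overlap.
Research Demo starts exactly when Pricing Session ends (back-to-back, no overlap).
Research Demo starts before Design Interview ends → Design Interview and Research Demo overlap.

Design Debrief & Kickoff Readout, Design Debrief & Roadmap Check-in, Design Interview & Pricing Session, Design Interview & Research Demo, Kickoff Readout & Roadmap Check-in, Outreach Sync & Retrospective Sync, Pricing Session & Roadmap Check-in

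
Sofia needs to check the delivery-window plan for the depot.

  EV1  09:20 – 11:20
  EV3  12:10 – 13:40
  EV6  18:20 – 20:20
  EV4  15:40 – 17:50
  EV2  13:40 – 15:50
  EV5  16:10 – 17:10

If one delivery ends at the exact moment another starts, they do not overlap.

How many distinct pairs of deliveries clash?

Sorted by start: EV1, EV3, EV2, EV4, EV5, EV6.
EV3 starts after EV1 ends; EV1 is clear from here.
EV2 starts exactly when EV3 ends (back-to-back, no overlap); EV3 is clear from here.
EV4 starts before EV2 ends → EV2 and EV4 overlap.
EV5 starts after EV2 ends; EV2 is clear from here.
EV5 starts before EV4 ends → EV4 and EV5 overlap.
EV6 starts after EV4 ends.
EV6 starts after EV5 ends.
Overlapping pairs: EV2 & EV4, EV4 & EV5 — 2 in total.

2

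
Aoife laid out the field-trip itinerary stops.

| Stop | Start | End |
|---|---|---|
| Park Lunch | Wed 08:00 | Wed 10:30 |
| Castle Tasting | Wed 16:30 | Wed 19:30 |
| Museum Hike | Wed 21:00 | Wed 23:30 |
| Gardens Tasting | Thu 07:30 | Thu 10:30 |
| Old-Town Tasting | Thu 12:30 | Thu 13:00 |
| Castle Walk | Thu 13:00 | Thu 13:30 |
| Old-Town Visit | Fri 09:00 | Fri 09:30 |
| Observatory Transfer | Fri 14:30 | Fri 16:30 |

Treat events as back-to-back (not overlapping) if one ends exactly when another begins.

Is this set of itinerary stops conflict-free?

Yes

Sorted by start: Park Lunch, Castle Tasting, Museum Hike, Gardens Tasting, Old-Town Tasting, Castle Walk, Old-Town Visit, Observatory Transfer.
Castle Tasting starts after Park Lunch ends, so nothing later overlaps Park Lunch either.
Museum Hike starts after Castle Tasting ends, so nothing later overlaps Castle Tasting either.
Gardens Tasting starts after Museum Hike ends, so nothing later overlaps Museum Hike either.
Old-Town Tasting starts after Gardens Tasting ends, so nothing later overlaps Gardens Tasting either.
Castle Walk starts exactly when Old-Town Tasting ends (back-to-back, no overlap), so nothing later overlaps Old-Town Tasting either.
Old-Town Visit starts after Castle Walk ends, so nothing later overlaps Castle Walk either.
Observatory Transfer starts after Old-Town Visit ends.
Every pair is clear; the schedule has no overlaps.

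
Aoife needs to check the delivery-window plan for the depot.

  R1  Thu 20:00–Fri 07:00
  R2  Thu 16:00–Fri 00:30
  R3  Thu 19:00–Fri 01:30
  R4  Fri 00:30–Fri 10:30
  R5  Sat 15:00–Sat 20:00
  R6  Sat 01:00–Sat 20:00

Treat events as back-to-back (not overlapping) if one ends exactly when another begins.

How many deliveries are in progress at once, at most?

3

Sweep the timeline, counting +1 at each start and −1 at each end (ends before starts at a tie):
Thu 16:00 start R2 → 1
Thu 19:00 start R3 → 2
Thu 20:00 start R1 → 3
Fri 00:30 end R2 → 2
Fri 00:30 start R4 → 3
Fri 01:30 end R3 → 2
Fri 07:00 end R1 → 1
Fri 10:30 end R4 → 0
Sat 01:00 start R6 → 1
Sat 15:00 start R5 → 2
Sat 20:00 end R5 → 1
Sat 20:00 end R6 → 0
Peak is 3, at Thu 20:00 (R1, R2, R3).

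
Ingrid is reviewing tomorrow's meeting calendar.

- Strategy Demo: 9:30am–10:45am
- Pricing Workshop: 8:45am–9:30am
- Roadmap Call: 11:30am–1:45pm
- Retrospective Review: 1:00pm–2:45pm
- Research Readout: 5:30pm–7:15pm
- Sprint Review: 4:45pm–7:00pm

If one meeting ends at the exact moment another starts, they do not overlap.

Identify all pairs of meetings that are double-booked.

Check each pair: they overlap iff neither finishes before the other starts.
Sorted by start: Pricing Workshop, Strategy Demo, Roadmap Call, Retrospective Review, Sprint Review, Research Readout.
Strategy Demo starts exactly when Pricing Workshop ends (back-to-back, no overlap), so Pricing Workshop has no further overlaps.
Roadmap Call starts after Strategy Demo ends, so Strategy Demo has no further overlaps.
Retrospective Review starts before Roadmap Call ends → Roadmap Call and Retrospective Review overlap.
Sprint Review starts after Roadmap Call ends, so Roadmap Call has no further overlaps.
Sprint Review starts after Retrospective Review ends, so Retrospective Review has no further overlaps.
Research Readout starts before Sprint Review ends → Sprint Review and Research Readout overlap.

Research Readout & Sprint Review, Retrospective Review & Roadmap Call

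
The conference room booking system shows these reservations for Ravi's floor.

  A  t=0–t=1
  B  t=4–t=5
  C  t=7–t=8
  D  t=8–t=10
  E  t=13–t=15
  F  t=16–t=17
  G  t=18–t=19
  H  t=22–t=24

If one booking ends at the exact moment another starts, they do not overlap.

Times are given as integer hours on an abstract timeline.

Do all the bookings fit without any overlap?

Yes

Two intervals overlap when each starts before the other ends.
Sorted by start: A, B, C, D, E, F, G, H.
B starts after A ends; A is clear from here.
C starts after B ends; B is clear from here.
D starts exactly when C ends (back-to-back, no overlap); C is clear from here.
E starts after D ends; D is clear from here.
F starts after E ends; E is clear from here.
G starts after F ends; F is clear from here.
H starts after G ends.
Every pair is clear; the schedule has no overlaps.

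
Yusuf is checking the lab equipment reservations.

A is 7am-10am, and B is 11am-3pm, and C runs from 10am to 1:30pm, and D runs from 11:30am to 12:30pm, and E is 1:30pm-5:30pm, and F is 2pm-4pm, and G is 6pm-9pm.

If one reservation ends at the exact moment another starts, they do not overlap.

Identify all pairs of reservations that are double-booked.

Sorted by start: A, C, B, D, E, F, G.
C starts exactly when A ends (back-to-back, no overlap); A is clear from here.
B starts before C ends → C and B overlap.
D starts before C ends → C and D overlap.
E starts exactly when C ends (back-to-back, no overlap); C is clear from here.
D starts before B ends → B and D overlap.
E starts before B ends → B and E overlap.
F starts before B ends → B and F overlap.
G starts after B ends.
E starts after D ends; D is clear from here.
F starts before E ends → E and F overlap.
G starts after E ends.
G starts after F ends.

B & C, B & D, B & E, B & F, C & D, E & F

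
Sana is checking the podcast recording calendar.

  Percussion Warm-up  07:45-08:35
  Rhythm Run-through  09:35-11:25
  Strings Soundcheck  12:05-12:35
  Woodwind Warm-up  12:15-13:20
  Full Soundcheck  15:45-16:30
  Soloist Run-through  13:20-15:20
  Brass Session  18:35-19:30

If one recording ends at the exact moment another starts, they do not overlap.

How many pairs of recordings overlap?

1

Two intervals overlap when each starts before the other ends.
Sorted by start: Percussion Warm-up, Rhythm Run-through, Strings Soundcheck, Woodwind Warm-up, Soloist Run-through, Full Soundcheck, Brass Session.
Rhythm Run-through starts after Percussion Warm-up ends — done with Percussion Warm-up.
Strings Soundcheck starts after Rhythm Run-through ends — done with Rhythm Run-through.
Woodwind Warm-up starts before Strings Soundcheck ends → Strings Soundcheck and Woodwind Warm-up overlap.
Soloist Run-through starts after Strings Soundcheck ends — done with Strings Soundcheck.
Soloist Run-through starts exactly when Woodwind Warm-up ends (back-to-back, no overlap) — done with Woodwind Warm-up.
Full Soundcheck starts after Soloist Run-through ends — done with Soloist Run-through.
Brass Session starts after Full Soundcheck ends.
Overlapping pairs: Strings Soundcheck & Woodwind Warm-up — 1 in total.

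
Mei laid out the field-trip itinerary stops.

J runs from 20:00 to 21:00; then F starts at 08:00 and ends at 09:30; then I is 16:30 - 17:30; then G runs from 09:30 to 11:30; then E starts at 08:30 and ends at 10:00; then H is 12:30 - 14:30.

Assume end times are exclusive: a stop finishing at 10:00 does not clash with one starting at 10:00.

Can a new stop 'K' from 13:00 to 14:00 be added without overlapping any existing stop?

F: ends 09:30 at or before K starts 13:00 → clear.
E: ends 10:00 at or before K starts 13:00 → clear.
G: ends 11:30 at or before K starts 13:00 → clear.
H: starts 12:30 before K ends 14:00, and ends 14:30 after K starts 13:00 → overlap.
I: starts 16:30 at or after K ends 14:00 → clear.
J: starts 20:00 at or after K ends 14:00 → clear.
K overlaps H.

No — it overlaps H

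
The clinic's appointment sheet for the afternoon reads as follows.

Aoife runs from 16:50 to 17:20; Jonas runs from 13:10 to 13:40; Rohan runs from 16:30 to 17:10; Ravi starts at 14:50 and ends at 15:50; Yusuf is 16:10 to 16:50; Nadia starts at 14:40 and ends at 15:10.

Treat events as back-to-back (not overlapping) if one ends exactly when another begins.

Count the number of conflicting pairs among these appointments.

Two intervals overlap when each starts before the other ends.
Sorted by start: Jonas, Nadia, Ravi, Yusuf, Rohan, Aoife.
Nadia starts after Jonas ends, so Jonas has no further overlaps.
Ravi starts before Nadia ends → Nadia and Ravi overlap.
Yusuf starts after Nadia ends, so Nadia has no further overlaps.
Yusuf starts after Ravi ends, so Ravi has no further overlaps.
Rohan starts before Yusuf ends → Yusuf and Rohan overlap.
Aoife starts exactly when Yusuf ends (back-to-back, no overlap).
Aoife starts before Rohan ends → Rohan and Aoife overlap.
Overlapping pairs: Aoife & Rohan, Nadia & Ravi, Rohan & Yusuf — 3 in total.

3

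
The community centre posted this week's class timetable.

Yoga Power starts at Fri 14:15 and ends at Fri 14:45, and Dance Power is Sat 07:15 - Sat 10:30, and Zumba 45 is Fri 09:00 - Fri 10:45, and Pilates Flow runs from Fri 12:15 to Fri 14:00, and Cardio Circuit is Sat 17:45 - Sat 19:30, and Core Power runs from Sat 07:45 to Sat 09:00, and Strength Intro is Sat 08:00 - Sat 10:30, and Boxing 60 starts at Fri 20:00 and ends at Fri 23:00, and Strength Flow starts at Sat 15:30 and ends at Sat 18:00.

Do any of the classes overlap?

Two intervals overlap when each starts before the other ends.
Sorted by start: Zumba 45, Pilates Flow, Yoga Power, Boxing 60, Dance Power, Core Power, Strength Intro, Strength Flow, Cardio Circuit.
Pilates Flow starts after Zumba 45 ends; Zumba 45 is clear from here.
Yoga Power starts after Pilates Flow ends; Pilates Flow is clear from here.
Boxing 60 starts after Yoga Power ends; Yoga Power is clear from here.
Dance Power starts after Boxing 60 ends; Boxing 60 is clear from here.
Core Power starts before Dance Power ends → Dance Power and Core Power overlap.
That's a conflict, so the schedule is not conflict-free.

Yes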